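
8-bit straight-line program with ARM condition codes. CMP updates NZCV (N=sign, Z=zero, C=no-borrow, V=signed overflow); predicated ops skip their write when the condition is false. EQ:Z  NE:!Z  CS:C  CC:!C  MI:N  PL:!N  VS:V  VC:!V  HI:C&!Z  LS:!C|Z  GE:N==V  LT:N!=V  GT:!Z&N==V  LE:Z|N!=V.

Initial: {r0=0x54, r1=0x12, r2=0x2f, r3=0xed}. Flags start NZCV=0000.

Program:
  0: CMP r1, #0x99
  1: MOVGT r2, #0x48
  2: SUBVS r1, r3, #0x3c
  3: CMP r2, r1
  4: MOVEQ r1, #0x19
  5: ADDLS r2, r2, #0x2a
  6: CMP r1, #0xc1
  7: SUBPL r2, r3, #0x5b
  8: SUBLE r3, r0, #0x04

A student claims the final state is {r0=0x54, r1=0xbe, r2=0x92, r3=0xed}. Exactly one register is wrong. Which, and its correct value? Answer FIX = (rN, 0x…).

FIX = (r1, 0x12)

0: ✓ CMP  NZCV=0000
1: ✓ MOVGT  r2←0x48
2: · SUBVS
3: ✓ CMP  NZCV=0010
4: · MOVEQ
5: · ADDLS
6: ✓ CMP  NZCV=0000
7: ✓ SUBPL  r2←0x92
8: · SUBLE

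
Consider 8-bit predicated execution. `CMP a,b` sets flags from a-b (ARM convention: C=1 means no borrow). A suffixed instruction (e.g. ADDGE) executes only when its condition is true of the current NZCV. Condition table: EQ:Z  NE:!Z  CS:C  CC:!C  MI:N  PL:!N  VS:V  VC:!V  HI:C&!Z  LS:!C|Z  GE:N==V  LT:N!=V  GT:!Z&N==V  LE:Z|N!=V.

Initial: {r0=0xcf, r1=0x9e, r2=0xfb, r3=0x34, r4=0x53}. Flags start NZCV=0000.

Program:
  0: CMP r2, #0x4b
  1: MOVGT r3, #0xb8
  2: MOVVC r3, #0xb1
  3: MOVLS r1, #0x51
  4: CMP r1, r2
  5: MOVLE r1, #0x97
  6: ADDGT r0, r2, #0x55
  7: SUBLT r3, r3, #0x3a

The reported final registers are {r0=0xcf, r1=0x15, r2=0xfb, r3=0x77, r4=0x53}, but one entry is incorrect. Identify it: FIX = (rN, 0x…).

FIX = (r1, 0x97)

[0] flags=1010 → (cmp)
[1] flags=1010 GT?F → skip
[2] flags=1010 VC?T → r3=0xb1
[3] flags=1010 LS?F → skip
[4] flags=1000 → (cmp)
[5] flags=1000 LE?T → r1=0x97
[6] flags=1000 GT?F → skip
[7] flags=1000 LT?T → r3=0x77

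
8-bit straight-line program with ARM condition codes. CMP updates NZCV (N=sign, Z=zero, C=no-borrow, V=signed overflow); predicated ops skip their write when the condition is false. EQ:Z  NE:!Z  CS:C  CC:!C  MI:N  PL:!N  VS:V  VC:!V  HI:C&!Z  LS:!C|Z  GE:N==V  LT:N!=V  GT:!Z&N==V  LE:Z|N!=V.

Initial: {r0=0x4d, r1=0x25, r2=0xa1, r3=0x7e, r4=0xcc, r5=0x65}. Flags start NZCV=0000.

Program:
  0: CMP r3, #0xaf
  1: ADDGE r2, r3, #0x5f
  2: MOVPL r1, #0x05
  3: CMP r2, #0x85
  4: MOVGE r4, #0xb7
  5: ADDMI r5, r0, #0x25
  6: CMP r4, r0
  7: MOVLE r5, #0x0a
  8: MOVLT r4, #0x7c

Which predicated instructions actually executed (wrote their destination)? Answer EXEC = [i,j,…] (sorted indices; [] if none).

EXEC = [1,4,7,8]

0: ✓ CMP  NZCV=1001
1: ✓ ADDGE  r2←0xdd
2: · MOVPL
3: ✓ CMP  NZCV=0010
4: ✓ MOVGE  r4←0xb7
5: · ADDMI
6: ✓ CMP  NZCV=0011
7: ✓ MOVLE  r5←0x0a
8: ✓ MOVLT  r4←0x7c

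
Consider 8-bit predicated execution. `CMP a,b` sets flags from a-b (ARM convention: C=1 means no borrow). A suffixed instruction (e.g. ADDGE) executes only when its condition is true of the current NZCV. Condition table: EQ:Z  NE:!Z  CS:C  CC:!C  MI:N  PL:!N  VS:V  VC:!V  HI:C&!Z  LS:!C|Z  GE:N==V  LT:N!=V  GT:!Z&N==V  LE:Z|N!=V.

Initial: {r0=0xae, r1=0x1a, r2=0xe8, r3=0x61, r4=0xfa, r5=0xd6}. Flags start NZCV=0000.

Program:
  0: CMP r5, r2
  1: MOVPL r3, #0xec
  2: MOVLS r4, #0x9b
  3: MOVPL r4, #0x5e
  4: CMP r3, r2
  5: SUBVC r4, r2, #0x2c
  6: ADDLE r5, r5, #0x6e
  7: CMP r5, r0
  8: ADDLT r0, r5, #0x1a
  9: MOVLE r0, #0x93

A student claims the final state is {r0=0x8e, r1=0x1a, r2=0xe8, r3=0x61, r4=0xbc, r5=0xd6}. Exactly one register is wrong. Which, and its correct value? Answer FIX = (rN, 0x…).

[0] flags=1000 → (cmp)
[1] flags=1000 PL?F → skip
[2] flags=1000 LS?T → r4=0x9b
[3] flags=1000 PL?F → skip
[4] flags=0000 → (cmp)
[5] flags=0000 VC?T → r4=0xbc
[6] flags=0000 LE?F → skip
[7] flags=0010 → (cmp)
[8] flags=0010 LT?F → skip
[9] flags=0010 LE?F → skip

FIX = (r0, 0xae)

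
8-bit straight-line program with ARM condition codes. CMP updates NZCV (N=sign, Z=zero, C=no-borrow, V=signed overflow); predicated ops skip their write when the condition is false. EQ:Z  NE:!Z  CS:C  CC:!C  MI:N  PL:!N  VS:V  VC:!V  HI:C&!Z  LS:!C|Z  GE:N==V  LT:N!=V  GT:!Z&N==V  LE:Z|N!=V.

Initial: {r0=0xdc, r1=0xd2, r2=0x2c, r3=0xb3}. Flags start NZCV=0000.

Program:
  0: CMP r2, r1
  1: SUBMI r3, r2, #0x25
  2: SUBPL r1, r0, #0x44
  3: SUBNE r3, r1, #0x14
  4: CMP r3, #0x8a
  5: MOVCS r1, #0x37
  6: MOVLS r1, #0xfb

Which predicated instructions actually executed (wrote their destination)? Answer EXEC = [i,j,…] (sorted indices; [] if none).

EXEC = [2,3,6]

[0] flags=0000 → (cmp)
[1] flags=0000 MI?F → skip
[2] flags=0000 PL?T → r1=0x98
[3] flags=0000 NE?T → r3=0x84
[4] flags=1000 → (cmp)
[5] flags=1000 CS?F → skip
[6] flags=1000 LS?T → r1=0xfb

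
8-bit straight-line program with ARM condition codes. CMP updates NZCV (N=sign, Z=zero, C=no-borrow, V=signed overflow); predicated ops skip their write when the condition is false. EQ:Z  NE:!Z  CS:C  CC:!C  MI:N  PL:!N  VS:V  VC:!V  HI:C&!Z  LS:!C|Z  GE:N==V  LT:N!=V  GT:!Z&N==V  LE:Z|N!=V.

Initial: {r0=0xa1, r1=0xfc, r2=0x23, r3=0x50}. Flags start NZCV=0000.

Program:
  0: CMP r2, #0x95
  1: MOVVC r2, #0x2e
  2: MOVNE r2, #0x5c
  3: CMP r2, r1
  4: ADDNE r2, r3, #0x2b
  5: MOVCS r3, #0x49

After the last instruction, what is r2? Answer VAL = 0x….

VAL = 0x7b

[0] flags=1001 → (cmp)
[1] flags=1001 VC?F → skip
[2] flags=1001 NE?T → r2=0x5c
[3] flags=0000 → (cmp)
[4] flags=0000 NE?T → r2=0x7b
[5] flags=0000 CS?F → skip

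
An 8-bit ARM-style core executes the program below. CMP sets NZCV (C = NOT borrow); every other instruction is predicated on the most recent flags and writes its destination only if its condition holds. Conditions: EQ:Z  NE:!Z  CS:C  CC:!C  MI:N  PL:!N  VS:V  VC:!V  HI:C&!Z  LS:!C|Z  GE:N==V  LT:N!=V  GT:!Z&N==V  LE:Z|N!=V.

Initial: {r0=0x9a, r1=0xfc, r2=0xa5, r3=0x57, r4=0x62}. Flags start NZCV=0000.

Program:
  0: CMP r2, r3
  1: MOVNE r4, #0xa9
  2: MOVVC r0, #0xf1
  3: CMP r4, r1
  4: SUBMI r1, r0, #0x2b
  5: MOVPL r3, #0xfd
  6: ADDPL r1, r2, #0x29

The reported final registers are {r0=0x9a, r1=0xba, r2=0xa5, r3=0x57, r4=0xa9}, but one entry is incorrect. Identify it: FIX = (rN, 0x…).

0: ✓ CMP  NZCV=0011
1: ✓ MOVNE  r4←0xa9
2: · MOVVC
3: ✓ CMP  NZCV=1000
4: ✓ SUBMI  r1←0x6f
5: · MOVPL
6: · ADDPL

FIX = (r1, 0x6f)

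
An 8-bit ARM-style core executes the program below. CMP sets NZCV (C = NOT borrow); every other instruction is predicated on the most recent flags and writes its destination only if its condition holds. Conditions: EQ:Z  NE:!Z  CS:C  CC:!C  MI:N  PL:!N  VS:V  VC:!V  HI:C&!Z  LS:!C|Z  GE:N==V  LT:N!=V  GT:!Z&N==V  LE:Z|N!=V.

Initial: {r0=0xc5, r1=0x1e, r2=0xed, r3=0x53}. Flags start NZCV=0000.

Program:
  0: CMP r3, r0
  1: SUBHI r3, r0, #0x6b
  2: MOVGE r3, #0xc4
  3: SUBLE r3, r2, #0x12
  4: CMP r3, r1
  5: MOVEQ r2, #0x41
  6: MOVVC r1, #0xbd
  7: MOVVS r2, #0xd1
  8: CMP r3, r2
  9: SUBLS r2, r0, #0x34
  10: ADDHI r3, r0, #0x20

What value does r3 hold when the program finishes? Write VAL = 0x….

[0] flags=1001 → (cmp)
[1] flags=1001 HI?F → skip
[2] flags=1001 GE?T → r3=0xc4
[3] flags=1001 LE?F → skip
[4] flags=1010 → (cmp)
[5] flags=1010 EQ?F → skip
[6] flags=1010 VC?T → r1=0xbd
[7] flags=1010 VS?F → skip
[8] flags=1000 → (cmp)
[9] flags=1000 LS?T → r2=0x91
[10] flags=1000 HI?F → skip

VAL = 0xc4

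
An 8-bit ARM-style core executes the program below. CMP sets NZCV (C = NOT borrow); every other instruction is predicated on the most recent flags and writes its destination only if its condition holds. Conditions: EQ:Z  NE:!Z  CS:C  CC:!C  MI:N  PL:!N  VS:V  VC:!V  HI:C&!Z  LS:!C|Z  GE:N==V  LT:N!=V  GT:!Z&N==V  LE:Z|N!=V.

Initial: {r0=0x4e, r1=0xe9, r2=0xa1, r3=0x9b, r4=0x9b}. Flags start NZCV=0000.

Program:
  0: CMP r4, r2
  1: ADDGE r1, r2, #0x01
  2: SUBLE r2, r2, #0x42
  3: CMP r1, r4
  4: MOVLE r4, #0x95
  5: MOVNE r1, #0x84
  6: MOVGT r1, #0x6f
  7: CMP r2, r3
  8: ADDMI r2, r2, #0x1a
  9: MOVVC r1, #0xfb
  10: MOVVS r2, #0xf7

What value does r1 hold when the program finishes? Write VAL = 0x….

[0] flags=1000 → (cmp)
[1] flags=1000 GE?F → skip
[2] flags=1000 LE?T → r2=0x5f
[3] flags=0010 → (cmp)
[4] flags=0010 LE?F → skip
[5] flags=0010 NE?T → r1=0x84
[6] flags=0010 GT?T → r1=0x6f
[7] flags=1001 → (cmp)
[8] flags=1001 MI?T → r2=0x79
[9] flags=1001 VC?F → skip
[10] flags=1001 VS?T → r2=0xf7

VAL = 0x6f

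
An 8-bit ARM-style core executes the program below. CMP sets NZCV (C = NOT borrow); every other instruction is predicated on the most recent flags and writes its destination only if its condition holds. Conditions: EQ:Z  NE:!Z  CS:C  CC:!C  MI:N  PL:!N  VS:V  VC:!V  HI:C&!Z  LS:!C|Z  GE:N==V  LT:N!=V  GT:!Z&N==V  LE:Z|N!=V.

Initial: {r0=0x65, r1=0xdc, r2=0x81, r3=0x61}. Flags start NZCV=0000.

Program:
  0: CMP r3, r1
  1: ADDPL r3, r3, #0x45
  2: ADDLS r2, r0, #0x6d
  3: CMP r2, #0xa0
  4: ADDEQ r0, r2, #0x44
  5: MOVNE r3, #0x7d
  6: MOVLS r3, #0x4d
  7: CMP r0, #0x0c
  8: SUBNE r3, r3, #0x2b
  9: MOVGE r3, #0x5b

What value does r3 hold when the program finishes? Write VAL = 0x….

[0] flags=1001 → (cmp)
[1] flags=1001 PL?F → skip
[2] flags=1001 LS?T → r2=0xd2
[3] flags=0010 → (cmp)
[4] flags=0010 EQ?F → skip
[5] flags=0010 NE?T → r3=0x7d
[6] flags=0010 LS?F → skip
[7] flags=0010 → (cmp)
[8] flags=0010 NE?T → r3=0x52
[9] flags=0010 GE?T → r3=0x5b

VAL = 0x5b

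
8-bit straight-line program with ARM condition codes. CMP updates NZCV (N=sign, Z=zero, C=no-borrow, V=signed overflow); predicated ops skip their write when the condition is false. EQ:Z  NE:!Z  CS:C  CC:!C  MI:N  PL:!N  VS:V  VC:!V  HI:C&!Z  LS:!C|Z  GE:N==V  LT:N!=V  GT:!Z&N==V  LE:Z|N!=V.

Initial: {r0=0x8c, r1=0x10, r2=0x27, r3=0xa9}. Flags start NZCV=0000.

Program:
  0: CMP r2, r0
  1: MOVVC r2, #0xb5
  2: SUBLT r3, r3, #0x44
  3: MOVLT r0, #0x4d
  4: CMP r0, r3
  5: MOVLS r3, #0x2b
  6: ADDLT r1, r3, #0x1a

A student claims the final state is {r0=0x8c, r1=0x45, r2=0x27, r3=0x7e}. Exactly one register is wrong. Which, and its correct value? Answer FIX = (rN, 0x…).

[0] flags=1001 → (cmp)
[1] flags=1001 VC?F → skip
[2] flags=1001 LT?F → skip
[3] flags=1001 LT?F → skip
[4] flags=1000 → (cmp)
[5] flags=1000 LS?T → r3=0x2b
[6] flags=1000 LT?T → r1=0x45

FIX = (r3, 0x2b)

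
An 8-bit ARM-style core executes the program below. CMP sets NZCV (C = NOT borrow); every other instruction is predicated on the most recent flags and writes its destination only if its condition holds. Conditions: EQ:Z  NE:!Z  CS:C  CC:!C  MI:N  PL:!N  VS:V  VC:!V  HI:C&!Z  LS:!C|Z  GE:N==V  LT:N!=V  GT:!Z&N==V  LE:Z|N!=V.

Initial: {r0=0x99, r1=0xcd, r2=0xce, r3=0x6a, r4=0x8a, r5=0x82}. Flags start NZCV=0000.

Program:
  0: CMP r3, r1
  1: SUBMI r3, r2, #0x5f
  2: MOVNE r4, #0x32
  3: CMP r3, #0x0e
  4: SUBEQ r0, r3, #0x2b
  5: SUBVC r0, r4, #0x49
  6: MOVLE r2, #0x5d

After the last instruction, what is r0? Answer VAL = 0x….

[0] flags=1001 → (cmp)
[1] flags=1001 MI?T → r3=0x6f
[2] flags=1001 NE?T → r4=0x32
[3] flags=0010 → (cmp)
[4] flags=0010 EQ?F → skip
[5] flags=0010 VC?T → r0=0xe9
[6] flags=0010 LE?F → skip

VAL = 0xe9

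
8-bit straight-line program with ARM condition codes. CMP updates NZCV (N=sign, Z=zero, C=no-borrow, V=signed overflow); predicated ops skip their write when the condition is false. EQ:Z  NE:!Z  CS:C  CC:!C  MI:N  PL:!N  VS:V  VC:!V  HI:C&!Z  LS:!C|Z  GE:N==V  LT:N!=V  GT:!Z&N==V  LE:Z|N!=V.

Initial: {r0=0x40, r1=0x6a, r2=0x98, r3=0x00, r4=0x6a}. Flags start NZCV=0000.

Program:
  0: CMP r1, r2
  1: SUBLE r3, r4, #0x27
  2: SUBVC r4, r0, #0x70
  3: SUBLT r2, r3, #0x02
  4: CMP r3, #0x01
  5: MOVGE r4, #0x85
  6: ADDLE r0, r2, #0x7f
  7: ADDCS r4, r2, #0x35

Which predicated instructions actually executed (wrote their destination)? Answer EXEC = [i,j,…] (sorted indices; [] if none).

EXEC = [6]

[0] flags=1001 → (cmp)
[1] flags=1001 LE?F → skip
[2] flags=1001 VC?F → skip
[3] flags=1001 LT?F → skip
[4] flags=1000 → (cmp)
[5] flags=1000 GE?F → skip
[6] flags=1000 LE?T → r0=0x17
[7] flags=1000 CS?F → skip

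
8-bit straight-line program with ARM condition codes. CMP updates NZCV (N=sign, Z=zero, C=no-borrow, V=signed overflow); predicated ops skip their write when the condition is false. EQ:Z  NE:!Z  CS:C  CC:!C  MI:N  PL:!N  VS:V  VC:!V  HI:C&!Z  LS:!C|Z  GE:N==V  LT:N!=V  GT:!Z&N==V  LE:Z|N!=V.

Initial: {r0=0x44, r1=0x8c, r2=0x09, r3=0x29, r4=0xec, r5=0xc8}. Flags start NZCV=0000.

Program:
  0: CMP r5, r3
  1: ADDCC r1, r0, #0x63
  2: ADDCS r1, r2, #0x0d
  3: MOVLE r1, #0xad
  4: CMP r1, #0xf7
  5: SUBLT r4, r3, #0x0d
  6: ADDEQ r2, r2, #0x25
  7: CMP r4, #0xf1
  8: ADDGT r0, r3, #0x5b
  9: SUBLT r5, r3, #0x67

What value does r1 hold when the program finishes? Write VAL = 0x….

VAL = 0xad

[0] flags=1010 → (cmp)
[1] flags=1010 CC?F → skip
[2] flags=1010 CS?T → r1=0x16
[3] flags=1010 LE?T → r1=0xad
[4] flags=1000 → (cmp)
[5] flags=1000 LT?T → r4=0x1c
[6] flags=1000 EQ?F → skip
[7] flags=0000 → (cmp)
[8] flags=0000 GT?T → r0=0x84
[9] flags=0000 LT?F → skip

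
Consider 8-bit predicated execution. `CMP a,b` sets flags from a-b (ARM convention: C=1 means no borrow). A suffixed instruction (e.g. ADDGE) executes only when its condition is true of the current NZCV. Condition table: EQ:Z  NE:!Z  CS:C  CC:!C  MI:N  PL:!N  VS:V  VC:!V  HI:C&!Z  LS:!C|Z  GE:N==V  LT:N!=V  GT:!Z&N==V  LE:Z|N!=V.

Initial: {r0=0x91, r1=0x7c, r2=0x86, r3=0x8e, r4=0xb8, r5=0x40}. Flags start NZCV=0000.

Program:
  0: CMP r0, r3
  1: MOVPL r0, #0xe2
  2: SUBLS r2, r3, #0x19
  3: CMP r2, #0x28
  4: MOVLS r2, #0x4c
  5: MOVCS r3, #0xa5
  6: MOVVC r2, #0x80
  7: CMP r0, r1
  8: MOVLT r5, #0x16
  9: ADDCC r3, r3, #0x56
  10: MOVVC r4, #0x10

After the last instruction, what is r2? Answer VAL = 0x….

[0] flags=0010 → (cmp)
[1] flags=0010 PL?T → r0=0xe2
[2] flags=0010 LS?F → skip
[3] flags=0011 → (cmp)
[4] flags=0011 LS?F → skip
[5] flags=0011 CS?T → r3=0xa5
[6] flags=0011 VC?F → skip
[7] flags=0011 → (cmp)
[8] flags=0011 LT?T → r5=0x16
[9] flags=0011 CC?F → skip
[10] flags=0011 VC?F → skip

VAL = 0x86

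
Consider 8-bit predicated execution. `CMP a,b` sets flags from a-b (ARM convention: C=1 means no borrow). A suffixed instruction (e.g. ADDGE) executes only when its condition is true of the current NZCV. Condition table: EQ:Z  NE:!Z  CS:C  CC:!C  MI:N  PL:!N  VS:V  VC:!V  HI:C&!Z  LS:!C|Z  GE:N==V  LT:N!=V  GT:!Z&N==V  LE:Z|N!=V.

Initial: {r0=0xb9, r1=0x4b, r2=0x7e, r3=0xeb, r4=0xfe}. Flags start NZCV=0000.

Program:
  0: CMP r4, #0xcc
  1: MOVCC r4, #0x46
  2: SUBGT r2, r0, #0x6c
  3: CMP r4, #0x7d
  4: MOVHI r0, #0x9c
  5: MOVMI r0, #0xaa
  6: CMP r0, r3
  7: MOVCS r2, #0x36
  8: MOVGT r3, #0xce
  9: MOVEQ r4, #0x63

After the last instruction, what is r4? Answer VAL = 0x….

[0] flags=0010 → (cmp)
[1] flags=0010 CC?F → skip
[2] flags=0010 GT?T → r2=0x4d
[3] flags=1010 → (cmp)
[4] flags=1010 HI?T → r0=0x9c
[5] flags=1010 MI?T → r0=0xaa
[6] flags=1000 → (cmp)
[7] flags=1000 CS?F → skip
[8] flags=1000 GT?F → skip
[9] flags=1000 EQ?F → skip

VAL = 0xfe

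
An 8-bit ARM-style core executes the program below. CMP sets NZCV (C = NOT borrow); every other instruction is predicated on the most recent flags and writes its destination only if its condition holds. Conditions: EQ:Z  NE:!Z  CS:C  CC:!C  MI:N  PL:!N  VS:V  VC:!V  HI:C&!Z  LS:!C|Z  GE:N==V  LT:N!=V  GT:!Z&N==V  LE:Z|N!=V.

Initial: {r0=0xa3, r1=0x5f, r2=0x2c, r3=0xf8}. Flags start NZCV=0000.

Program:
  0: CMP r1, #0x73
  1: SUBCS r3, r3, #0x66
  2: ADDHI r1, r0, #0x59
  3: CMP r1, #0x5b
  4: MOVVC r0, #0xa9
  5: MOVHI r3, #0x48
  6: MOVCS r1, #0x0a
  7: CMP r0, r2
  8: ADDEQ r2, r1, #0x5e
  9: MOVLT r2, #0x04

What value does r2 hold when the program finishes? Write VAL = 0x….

VAL = 0x04

0: ✓ CMP  NZCV=1000
1: · SUBCS
2: · ADDHI
3: ✓ CMP  NZCV=0010
4: ✓ MOVVC  r0←0xa9
5: ✓ MOVHI  r3←0x48
6: ✓ MOVCS  r1←0x0a
7: ✓ CMP  NZCV=0011
8: · ADDEQ
9: ✓ MOVLT  r2←0x04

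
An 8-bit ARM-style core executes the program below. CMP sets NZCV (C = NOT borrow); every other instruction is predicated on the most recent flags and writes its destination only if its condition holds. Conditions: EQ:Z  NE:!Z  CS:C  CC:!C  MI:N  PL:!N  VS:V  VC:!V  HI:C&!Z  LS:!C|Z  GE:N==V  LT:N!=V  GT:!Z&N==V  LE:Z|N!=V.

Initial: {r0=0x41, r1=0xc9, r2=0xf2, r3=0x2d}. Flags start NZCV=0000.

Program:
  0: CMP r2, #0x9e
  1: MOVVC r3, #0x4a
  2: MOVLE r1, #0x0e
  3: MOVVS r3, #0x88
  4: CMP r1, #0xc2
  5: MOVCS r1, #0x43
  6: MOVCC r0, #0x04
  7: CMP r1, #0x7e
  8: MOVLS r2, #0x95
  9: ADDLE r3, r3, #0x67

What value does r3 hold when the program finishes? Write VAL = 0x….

[0] flags=0010 → (cmp)
[1] flags=0010 VC?T → r3=0x4a
[2] flags=0010 LE?F → skip
[3] flags=0010 VS?F → skip
[4] flags=0010 → (cmp)
[5] flags=0010 CS?T → r1=0x43
[6] flags=0010 CC?F → skip
[7] flags=1000 → (cmp)
[8] flags=1000 LS?T → r2=0x95
[9] flags=1000 LE?T → r3=0xb1

VAL = 0xb1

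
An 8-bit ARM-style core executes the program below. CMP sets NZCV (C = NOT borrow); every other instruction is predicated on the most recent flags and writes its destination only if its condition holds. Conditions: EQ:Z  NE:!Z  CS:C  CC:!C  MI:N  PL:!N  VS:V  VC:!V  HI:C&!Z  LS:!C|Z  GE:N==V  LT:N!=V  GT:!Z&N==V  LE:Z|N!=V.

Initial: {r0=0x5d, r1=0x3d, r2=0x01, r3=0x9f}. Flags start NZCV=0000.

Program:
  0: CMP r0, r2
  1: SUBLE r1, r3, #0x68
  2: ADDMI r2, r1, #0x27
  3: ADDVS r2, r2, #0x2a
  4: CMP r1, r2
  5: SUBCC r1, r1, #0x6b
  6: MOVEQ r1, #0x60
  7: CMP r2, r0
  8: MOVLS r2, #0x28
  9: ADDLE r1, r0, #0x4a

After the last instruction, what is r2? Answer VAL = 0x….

[0] flags=0010 → (cmp)
[1] flags=0010 LE?F → skip
[2] flags=0010 MI?F → skip
[3] flags=0010 VS?F → skip
[4] flags=0010 → (cmp)
[5] flags=0010 CC?F → skip
[6] flags=0010 EQ?F → skip
[7] flags=1000 → (cmp)
[8] flags=1000 LS?T → r2=0x28
[9] flags=1000 LE?T → r1=0xa7

VAL = 0x28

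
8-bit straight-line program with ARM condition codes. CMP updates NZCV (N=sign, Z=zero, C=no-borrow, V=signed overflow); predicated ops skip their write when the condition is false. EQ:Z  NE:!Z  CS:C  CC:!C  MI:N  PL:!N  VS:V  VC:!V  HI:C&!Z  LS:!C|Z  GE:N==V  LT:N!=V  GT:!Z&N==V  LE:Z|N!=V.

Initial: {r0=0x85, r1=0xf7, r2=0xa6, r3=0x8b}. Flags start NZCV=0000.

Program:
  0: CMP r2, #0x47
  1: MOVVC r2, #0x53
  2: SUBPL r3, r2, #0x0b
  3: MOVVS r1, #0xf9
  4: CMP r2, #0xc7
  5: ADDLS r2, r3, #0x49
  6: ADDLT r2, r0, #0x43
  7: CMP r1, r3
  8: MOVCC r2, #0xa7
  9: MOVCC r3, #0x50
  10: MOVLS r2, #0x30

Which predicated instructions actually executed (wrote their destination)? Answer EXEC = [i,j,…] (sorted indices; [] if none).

[0] flags=0011 → (cmp)
[1] flags=0011 VC?F → skip
[2] flags=0011 PL?T → r3=0x9b
[3] flags=0011 VS?T → r1=0xf9
[4] flags=1000 → (cmp)
[5] flags=1000 LS?T → r2=0xe4
[6] flags=1000 LT?T → r2=0xc8
[7] flags=0010 → (cmp)
[8] flags=0010 CC?F → skip
[9] flags=0010 CC?F → skip
[10] flags=0010 LS?F → skip

EXEC = [2,3,5,6]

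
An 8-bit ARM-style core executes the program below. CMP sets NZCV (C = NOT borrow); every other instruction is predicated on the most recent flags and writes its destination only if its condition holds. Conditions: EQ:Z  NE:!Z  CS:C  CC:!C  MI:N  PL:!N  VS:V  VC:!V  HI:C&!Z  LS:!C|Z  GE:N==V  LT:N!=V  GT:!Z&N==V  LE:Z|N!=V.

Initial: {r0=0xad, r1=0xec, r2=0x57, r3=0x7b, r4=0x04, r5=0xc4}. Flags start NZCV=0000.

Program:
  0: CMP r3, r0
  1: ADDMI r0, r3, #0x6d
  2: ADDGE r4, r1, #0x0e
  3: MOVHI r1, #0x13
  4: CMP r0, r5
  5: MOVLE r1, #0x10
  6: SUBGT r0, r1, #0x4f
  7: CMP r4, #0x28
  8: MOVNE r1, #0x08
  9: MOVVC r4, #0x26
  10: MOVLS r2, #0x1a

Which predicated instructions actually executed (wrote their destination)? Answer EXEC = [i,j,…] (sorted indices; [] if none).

[0] flags=1001 → (cmp)
[1] flags=1001 MI?T → r0=0xe8
[2] flags=1001 GE?T → r4=0xfa
[3] flags=1001 HI?F → skip
[4] flags=0010 → (cmp)
[5] flags=0010 LE?F → skip
[6] flags=0010 GT?T → r0=0x9d
[7] flags=1010 → (cmp)
[8] flags=1010 NE?T → r1=0x08
[9] flags=1010 VC?T → r4=0x26
[10] flags=1010 LS?F → skip

EXEC = [1,2,6,8,9]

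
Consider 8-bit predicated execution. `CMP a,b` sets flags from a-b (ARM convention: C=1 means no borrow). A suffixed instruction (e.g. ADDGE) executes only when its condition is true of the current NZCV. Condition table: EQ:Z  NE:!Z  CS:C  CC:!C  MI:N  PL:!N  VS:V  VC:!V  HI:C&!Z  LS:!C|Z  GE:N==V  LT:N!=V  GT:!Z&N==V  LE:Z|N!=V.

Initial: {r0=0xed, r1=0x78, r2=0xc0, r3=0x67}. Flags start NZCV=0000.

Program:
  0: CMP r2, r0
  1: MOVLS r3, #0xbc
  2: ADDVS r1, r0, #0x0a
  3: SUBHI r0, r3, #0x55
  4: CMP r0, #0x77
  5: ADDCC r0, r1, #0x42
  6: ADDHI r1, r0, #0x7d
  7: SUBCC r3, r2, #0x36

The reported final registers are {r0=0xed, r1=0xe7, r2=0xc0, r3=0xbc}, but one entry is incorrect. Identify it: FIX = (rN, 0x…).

FIX = (r1, 0x6a)

0: ✓ CMP  NZCV=1000
1: ✓ MOVLS  r3←0xbc
2: · ADDVS
3: · SUBHI
4: ✓ CMP  NZCV=0011
5: · ADDCC
6: ✓ ADDHI  r1←0x6a
7: · SUBCC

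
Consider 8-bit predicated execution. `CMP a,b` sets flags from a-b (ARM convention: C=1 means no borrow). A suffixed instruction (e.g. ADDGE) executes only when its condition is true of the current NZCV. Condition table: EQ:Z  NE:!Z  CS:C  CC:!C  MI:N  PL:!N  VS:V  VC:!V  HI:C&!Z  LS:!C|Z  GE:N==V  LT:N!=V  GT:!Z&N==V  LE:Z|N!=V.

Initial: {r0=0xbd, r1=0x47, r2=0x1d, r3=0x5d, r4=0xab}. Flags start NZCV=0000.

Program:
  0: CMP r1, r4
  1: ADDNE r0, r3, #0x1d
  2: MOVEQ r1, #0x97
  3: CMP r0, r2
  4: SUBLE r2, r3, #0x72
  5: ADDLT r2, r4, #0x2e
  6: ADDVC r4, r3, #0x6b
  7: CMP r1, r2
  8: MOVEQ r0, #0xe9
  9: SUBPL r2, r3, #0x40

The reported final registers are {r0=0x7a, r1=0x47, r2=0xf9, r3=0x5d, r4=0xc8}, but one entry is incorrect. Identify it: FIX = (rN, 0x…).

FIX = (r2, 0x1d)

[0] flags=1001 → (cmp)
[1] flags=1001 NE?T → r0=0x7a
[2] flags=1001 EQ?F → skip
[3] flags=0010 → (cmp)
[4] flags=0010 LE?F → skip
[5] flags=0010 LT?F → skip
[6] flags=0010 VC?T → r4=0xc8
[7] flags=0010 → (cmp)
[8] flags=0010 EQ?F → skip
[9] flags=0010 PL?T → r2=0x1d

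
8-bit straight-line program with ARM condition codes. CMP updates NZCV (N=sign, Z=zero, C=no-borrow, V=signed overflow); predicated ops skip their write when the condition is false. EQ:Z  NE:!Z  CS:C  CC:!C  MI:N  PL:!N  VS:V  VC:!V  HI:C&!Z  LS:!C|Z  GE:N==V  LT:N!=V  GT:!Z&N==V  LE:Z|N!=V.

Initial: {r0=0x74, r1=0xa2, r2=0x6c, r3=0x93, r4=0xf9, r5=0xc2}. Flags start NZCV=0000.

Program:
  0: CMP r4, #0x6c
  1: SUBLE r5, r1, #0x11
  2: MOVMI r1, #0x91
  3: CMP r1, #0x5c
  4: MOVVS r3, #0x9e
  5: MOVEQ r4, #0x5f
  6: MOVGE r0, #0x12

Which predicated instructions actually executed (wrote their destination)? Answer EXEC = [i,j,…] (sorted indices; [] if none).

EXEC = [1,2,4]

[0] flags=1010 → (cmp)
[1] flags=1010 LE?T → r5=0x91
[2] flags=1010 MI?T → r1=0x91
[3] flags=0011 → (cmp)
[4] flags=0011 VS?T → r3=0x9e
[5] flags=0011 EQ?F → skip
[6] flags=0011 GE?F → skip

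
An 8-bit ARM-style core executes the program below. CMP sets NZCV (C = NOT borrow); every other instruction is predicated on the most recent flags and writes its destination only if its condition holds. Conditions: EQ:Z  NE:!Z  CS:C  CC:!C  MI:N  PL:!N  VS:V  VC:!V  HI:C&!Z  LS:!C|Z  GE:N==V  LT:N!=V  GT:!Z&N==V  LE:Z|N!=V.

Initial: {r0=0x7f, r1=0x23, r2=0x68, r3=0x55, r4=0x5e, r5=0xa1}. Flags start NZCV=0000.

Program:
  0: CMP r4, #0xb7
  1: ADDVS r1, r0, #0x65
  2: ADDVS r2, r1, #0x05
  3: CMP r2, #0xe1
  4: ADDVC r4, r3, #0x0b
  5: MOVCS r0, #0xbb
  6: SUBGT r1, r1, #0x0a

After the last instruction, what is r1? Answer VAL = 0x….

0: ✓ CMP  NZCV=1001
1: ✓ ADDVS  r1←0xe4
2: ✓ ADDVS  r2←0xe9
3: ✓ CMP  NZCV=0010
4: ✓ ADDVC  r4←0x60
5: ✓ MOVCS  r0←0xbb
6: ✓ SUBGT  r1←0xda

VAL = 0xda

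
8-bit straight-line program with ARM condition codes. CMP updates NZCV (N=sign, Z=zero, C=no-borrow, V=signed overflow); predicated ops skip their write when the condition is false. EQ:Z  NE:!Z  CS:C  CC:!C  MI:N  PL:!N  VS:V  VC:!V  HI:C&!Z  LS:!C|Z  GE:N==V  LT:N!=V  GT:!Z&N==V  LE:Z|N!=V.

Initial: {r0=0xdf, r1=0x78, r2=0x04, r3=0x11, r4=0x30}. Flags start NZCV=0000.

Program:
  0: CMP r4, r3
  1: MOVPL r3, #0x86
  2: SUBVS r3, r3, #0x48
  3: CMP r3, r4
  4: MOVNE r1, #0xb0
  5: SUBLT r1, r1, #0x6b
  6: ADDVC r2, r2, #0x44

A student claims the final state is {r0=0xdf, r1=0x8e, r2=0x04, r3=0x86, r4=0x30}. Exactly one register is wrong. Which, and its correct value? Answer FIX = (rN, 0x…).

0: ✓ CMP  NZCV=0010
1: ✓ MOVPL  r3←0x86
2: · SUBVS
3: ✓ CMP  NZCV=0011
4: ✓ MOVNE  r1←0xb0
5: ✓ SUBLT  r1←0x45
6: · ADDVC

FIX = (r1, 0x45)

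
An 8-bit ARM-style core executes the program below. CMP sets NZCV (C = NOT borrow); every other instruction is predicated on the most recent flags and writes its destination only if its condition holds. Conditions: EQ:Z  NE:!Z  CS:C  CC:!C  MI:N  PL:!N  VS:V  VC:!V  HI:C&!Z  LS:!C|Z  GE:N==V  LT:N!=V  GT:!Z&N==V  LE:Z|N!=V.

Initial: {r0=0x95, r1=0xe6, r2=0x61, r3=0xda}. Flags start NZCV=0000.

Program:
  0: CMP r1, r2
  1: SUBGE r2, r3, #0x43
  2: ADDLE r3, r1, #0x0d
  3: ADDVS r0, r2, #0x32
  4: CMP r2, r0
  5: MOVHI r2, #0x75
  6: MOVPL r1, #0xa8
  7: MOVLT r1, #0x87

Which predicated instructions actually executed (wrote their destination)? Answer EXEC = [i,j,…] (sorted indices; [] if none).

EXEC = [2]

0: ✓ CMP  NZCV=1010
1: · SUBGE
2: ✓ ADDLE  r3←0xf3
3: · ADDVS
4: ✓ CMP  NZCV=1001
5: · MOVHI
6: · MOVPL
7: · MOVLT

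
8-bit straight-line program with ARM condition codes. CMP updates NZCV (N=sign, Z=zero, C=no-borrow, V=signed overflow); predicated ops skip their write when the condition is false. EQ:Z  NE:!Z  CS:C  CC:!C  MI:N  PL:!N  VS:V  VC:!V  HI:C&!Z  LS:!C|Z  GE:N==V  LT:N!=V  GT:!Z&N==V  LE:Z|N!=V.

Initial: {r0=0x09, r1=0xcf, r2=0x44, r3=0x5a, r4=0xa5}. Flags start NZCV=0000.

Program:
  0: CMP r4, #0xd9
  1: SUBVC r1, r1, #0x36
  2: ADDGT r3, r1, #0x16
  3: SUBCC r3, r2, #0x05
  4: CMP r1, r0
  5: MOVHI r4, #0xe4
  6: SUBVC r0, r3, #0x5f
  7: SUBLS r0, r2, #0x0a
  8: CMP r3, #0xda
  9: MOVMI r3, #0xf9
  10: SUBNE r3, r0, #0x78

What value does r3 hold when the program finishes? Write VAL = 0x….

VAL = 0x68

[0] flags=1000 → (cmp)
[1] flags=1000 VC?T → r1=0x99
[2] flags=1000 GT?F → skip
[3] flags=1000 CC?T → r3=0x3f
[4] flags=1010 → (cmp)
[5] flags=1010 HI?T → r4=0xe4
[6] flags=1010 VC?T → r0=0xe0
[7] flags=1010 LS?F → skip
[8] flags=0000 → (cmp)
[9] flags=0000 MI?F → skip
[10] flags=0000 NE?T → r3=0x68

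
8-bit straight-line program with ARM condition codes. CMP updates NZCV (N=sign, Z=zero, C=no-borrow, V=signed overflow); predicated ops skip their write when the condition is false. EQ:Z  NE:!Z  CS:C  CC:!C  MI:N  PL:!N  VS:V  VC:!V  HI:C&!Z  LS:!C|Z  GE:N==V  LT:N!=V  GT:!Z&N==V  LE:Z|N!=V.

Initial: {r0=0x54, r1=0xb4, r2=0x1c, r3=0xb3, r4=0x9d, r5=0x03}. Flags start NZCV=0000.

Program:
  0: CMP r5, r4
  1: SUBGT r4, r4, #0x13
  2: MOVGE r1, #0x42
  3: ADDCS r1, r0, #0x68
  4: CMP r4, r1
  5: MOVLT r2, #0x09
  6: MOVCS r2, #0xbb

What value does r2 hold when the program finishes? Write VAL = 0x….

[0] flags=0000 → (cmp)
[1] flags=0000 GT?T → r4=0x8a
[2] flags=0000 GE?T → r1=0x42
[3] flags=0000 CS?F → skip
[4] flags=0011 → (cmp)
[5] flags=0011 LT?T → r2=0x09
[6] flags=0011 CS?T → r2=0xbb

VAL = 0xbb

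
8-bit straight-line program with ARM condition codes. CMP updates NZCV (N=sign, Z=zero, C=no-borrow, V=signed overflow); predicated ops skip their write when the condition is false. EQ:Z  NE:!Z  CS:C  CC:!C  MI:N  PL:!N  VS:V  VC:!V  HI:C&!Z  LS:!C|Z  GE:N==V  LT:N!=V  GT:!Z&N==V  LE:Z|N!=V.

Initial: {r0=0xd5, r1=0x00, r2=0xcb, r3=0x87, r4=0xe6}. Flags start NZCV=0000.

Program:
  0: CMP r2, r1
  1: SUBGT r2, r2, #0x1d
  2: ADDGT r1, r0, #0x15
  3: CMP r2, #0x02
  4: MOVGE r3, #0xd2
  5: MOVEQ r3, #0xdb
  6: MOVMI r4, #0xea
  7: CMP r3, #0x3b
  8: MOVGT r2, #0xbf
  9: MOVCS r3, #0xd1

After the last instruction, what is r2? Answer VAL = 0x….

0: ✓ CMP  NZCV=1010
1: · SUBGT
2: · ADDGT
3: ✓ CMP  NZCV=1010
4: · MOVGE
5: · MOVEQ
6: ✓ MOVMI  r4←0xea
7: ✓ CMP  NZCV=0011
8: · MOVGT
9: ✓ MOVCS  r3←0xd1

VAL = 0xcb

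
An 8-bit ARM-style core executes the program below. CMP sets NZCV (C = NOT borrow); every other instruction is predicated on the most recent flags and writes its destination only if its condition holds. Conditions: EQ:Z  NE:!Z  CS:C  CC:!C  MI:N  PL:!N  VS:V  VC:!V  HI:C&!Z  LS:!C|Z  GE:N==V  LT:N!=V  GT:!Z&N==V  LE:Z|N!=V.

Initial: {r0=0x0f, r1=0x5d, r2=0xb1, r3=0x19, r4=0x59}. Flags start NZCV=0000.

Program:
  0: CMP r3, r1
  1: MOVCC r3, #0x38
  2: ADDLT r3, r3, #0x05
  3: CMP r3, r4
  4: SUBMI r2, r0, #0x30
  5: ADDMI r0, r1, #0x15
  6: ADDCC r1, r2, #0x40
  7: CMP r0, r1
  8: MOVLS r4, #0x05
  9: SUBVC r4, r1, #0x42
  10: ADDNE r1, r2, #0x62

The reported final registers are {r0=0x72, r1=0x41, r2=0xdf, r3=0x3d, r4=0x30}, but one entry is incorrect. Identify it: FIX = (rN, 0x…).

0: ✓ CMP  NZCV=1000
1: ✓ MOVCC  r3←0x38
2: ✓ ADDLT  r3←0x3d
3: ✓ CMP  NZCV=1000
4: ✓ SUBMI  r2←0xdf
5: ✓ ADDMI  r0←0x72
6: ✓ ADDCC  r1←0x1f
7: ✓ CMP  NZCV=0010
8: · MOVLS
9: ✓ SUBVC  r4←0xdd
10: ✓ ADDNE  r1←0x41

FIX = (r4, 0xdd)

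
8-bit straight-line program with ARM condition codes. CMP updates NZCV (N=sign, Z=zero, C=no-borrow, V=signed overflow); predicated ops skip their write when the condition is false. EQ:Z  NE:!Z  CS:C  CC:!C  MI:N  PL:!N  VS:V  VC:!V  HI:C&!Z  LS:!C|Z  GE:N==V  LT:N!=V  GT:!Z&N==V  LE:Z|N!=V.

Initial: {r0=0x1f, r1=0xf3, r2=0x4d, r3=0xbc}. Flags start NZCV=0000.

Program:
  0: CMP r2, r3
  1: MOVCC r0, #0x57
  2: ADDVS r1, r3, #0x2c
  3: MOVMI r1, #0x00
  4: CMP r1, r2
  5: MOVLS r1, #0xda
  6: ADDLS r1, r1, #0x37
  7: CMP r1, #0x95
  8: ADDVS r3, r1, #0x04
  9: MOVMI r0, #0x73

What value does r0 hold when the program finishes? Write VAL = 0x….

VAL = 0x57

0: ✓ CMP  NZCV=1001
1: ✓ MOVCC  r0←0x57
2: ✓ ADDVS  r1←0xe8
3: ✓ MOVMI  r1←0x00
4: ✓ CMP  NZCV=1000
5: ✓ MOVLS  r1←0xda
6: ✓ ADDLS  r1←0x11
7: ✓ CMP  NZCV=0000
8: · ADDVS
9: · MOVMI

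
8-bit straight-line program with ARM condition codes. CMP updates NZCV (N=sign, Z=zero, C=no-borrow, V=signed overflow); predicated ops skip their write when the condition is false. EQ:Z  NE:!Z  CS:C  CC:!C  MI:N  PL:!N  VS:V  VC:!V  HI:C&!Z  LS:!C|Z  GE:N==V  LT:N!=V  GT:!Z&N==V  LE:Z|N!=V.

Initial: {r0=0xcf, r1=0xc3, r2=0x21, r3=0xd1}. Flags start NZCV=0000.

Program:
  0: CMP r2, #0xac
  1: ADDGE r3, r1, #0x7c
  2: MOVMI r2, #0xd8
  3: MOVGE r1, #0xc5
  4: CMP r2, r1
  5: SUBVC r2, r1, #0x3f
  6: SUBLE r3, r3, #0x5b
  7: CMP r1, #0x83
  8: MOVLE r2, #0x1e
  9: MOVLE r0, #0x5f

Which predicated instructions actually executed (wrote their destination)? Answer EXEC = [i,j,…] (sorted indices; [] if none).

EXEC = [1,3,5]

0: ✓ CMP  NZCV=0000
1: ✓ ADDGE  r3←0x3f
2: · MOVMI
3: ✓ MOVGE  r1←0xc5
4: ✓ CMP  NZCV=0000
5: ✓ SUBVC  r2←0x86
6: · SUBLE
7: ✓ CMP  NZCV=0010
8: · MOVLE
9: · MOVLE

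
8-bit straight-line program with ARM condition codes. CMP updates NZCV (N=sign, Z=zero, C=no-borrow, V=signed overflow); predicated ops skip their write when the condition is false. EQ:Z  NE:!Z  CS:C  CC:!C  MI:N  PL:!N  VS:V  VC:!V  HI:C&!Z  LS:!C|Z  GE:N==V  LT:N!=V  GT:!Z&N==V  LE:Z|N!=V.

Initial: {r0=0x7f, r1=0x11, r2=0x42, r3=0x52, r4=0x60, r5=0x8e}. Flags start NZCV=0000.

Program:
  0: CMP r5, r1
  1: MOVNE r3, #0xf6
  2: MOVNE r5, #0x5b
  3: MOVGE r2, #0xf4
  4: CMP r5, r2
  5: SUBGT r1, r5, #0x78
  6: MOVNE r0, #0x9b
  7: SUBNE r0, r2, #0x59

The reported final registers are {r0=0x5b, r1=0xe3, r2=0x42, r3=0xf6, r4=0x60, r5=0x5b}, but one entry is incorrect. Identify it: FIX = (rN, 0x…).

FIX = (r0, 0xe9)

[0] flags=0011 → (cmp)
[1] flags=0011 NE?T → r3=0xf6
[2] flags=0011 NE?T → r5=0x5b
[3] flags=0011 GE?F → skip
[4] flags=0010 → (cmp)
[5] flags=0010 GT?T → r1=0xe3
[6] flags=0010 NE?T → r0=0x9b
[7] flags=0010 NE?T → r0=0xe9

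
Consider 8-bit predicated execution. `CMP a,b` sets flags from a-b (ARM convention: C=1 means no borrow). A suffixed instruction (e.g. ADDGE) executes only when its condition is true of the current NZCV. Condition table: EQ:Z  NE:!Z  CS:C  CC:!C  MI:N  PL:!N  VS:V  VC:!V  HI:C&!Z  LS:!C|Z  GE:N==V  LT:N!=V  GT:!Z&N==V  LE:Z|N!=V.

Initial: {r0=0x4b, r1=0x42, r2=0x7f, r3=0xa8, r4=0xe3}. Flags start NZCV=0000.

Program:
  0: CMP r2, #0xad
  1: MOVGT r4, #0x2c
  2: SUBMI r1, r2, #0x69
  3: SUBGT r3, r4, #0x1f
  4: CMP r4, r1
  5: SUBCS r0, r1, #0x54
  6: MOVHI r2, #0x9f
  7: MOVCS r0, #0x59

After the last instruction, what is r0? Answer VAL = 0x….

[0] flags=1001 → (cmp)
[1] flags=1001 GT?T → r4=0x2c
[2] flags=1001 MI?T → r1=0x16
[3] flags=1001 GT?T → r3=0x0d
[4] flags=0010 → (cmp)
[5] flags=0010 CS?T → r0=0xc2
[6] flags=0010 HI?T → r2=0x9f
[7] flags=0010 CS?T → r0=0x59

VAL = 0x59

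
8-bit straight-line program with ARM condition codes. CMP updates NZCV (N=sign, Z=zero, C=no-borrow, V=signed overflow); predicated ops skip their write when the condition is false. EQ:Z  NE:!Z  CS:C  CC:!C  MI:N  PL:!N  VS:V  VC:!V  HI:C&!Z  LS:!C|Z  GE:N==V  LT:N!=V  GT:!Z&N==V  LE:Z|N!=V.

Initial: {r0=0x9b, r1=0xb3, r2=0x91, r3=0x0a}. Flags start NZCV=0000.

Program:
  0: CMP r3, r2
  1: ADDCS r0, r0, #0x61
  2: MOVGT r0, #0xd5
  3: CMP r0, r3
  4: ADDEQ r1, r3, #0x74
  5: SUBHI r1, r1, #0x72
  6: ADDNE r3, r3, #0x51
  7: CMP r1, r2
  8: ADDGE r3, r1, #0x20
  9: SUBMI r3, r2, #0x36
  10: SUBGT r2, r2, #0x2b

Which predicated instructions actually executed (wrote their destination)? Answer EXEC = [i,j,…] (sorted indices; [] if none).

[0] flags=0000 → (cmp)
[1] flags=0000 CS?F → skip
[2] flags=0000 GT?T → r0=0xd5
[3] flags=1010 → (cmp)
[4] flags=1010 EQ?F → skip
[5] flags=1010 HI?T → r1=0x41
[6] flags=1010 NE?T → r3=0x5b
[7] flags=1001 → (cmp)
[8] flags=1001 GE?T → r3=0x61
[9] flags=1001 MI?T → r3=0x5b
[10] flags=1001 GT?T → r2=0x66

EXEC = [2,5,6,8,9,10]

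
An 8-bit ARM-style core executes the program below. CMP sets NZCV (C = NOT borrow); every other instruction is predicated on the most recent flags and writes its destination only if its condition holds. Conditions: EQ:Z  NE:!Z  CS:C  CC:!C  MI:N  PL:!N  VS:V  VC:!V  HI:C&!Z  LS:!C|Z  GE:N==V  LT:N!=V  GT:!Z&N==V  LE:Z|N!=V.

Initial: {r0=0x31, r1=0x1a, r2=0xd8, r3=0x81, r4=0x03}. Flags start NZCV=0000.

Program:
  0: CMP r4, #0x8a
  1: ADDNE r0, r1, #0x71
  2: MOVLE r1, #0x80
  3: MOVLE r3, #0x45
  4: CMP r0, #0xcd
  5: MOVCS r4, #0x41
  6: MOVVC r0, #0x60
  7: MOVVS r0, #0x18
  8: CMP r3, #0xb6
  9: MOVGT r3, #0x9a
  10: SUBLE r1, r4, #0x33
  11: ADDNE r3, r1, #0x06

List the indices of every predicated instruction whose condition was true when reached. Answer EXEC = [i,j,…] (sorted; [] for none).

[0] flags=0000 → (cmp)
[1] flags=0000 NE?T → r0=0x8b
[2] flags=0000 LE?F → skip
[3] flags=0000 LE?F → skip
[4] flags=1000 → (cmp)
[5] flags=1000 CS?F → skip
[6] flags=1000 VC?T → r0=0x60
[7] flags=1000 VS?F → skip
[8] flags=1000 → (cmp)
[9] flags=1000 GT?F → skip
[10] flags=1000 LE?T → r1=0xd0
[11] flags=1000 NE?T → r3=0xd6

EXEC = [1,6,10,11]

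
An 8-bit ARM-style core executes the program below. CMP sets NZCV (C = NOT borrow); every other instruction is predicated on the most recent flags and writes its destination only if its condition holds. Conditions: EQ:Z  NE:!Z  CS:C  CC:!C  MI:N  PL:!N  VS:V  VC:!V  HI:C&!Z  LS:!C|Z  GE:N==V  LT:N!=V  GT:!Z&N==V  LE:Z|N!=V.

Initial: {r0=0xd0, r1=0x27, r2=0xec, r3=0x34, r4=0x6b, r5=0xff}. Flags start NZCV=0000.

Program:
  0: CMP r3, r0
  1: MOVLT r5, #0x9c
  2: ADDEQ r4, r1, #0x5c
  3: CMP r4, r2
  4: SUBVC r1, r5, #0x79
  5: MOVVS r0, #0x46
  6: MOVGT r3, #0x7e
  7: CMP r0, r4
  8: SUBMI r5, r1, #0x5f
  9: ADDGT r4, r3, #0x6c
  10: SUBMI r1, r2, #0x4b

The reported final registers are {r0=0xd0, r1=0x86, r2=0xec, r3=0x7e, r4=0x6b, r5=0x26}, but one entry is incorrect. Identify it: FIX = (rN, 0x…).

FIX = (r5, 0xff)

[0] flags=0000 → (cmp)
[1] flags=0000 LT?F → skip
[2] flags=0000 EQ?F → skip
[3] flags=0000 → (cmp)
[4] flags=0000 VC?T → r1=0x86
[5] flags=0000 VS?F → skip
[6] flags=0000 GT?T → r3=0x7e
[7] flags=0011 → (cmp)
[8] flags=0011 MI?F → skip
[9] flags=0011 GT?F → skip
[10] flags=0011 MI?F → skip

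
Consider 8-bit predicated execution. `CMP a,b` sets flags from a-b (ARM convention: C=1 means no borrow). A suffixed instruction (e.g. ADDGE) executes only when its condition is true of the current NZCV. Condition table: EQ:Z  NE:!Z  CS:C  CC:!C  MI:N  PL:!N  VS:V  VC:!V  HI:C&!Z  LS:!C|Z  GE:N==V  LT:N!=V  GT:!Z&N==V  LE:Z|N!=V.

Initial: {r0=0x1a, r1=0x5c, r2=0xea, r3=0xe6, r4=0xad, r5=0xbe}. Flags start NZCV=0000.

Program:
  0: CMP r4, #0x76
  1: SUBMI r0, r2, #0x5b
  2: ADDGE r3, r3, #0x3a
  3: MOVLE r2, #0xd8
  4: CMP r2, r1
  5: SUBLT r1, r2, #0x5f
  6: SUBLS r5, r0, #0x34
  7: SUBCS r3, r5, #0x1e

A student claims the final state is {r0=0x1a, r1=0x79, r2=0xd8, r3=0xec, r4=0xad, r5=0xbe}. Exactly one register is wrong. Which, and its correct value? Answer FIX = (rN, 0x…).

[0] flags=0011 → (cmp)
[1] flags=0011 MI?F → skip
[2] flags=0011 GE?F → skip
[3] flags=0011 LE?T → r2=0xd8
[4] flags=0011 → (cmp)
[5] flags=0011 LT?T → r1=0x79
[6] flags=0011 LS?F → skip
[7] flags=0011 CS?T → r3=0xa0

FIX = (r3, 0xa0)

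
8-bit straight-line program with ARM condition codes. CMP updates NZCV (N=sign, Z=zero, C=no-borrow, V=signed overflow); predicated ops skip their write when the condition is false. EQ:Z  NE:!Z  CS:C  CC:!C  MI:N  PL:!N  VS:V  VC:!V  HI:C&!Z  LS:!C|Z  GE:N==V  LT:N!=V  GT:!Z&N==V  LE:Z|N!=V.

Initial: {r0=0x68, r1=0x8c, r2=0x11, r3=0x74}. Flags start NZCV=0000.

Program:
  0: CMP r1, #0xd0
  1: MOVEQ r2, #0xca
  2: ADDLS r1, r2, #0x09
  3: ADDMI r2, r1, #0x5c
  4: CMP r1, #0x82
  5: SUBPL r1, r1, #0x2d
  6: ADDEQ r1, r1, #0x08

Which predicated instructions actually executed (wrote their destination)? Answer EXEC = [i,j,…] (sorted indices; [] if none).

[0] flags=1000 → (cmp)
[1] flags=1000 EQ?F → skip
[2] flags=1000 LS?T → r1=0x1a
[3] flags=1000 MI?T → r2=0x76
[4] flags=1001 → (cmp)
[5] flags=1001 PL?F → skip
[6] flags=1001 EQ?F → skip

EXEC = [2,3]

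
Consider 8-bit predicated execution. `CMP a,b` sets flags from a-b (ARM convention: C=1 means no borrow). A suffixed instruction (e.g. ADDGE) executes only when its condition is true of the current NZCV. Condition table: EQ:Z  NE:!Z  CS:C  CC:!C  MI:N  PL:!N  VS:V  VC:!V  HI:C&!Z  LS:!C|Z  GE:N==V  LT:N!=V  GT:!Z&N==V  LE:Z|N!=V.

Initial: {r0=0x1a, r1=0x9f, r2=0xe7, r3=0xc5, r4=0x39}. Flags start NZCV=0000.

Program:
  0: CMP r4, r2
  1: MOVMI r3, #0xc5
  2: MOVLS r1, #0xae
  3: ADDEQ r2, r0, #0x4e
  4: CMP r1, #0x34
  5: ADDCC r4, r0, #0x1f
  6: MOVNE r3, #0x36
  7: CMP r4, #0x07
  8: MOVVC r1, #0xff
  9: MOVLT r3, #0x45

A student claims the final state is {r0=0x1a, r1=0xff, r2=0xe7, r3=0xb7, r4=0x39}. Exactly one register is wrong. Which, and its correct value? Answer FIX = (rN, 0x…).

[0] flags=0000 → (cmp)
[1] flags=0000 MI?F → skip
[2] flags=0000 LS?T → r1=0xae
[3] flags=0000 EQ?F → skip
[4] flags=0011 → (cmp)
[5] flags=0011 CC?F → skip
[6] flags=0011 NE?T → r3=0x36
[7] flags=0010 → (cmp)
[8] flags=0010 VC?T → r1=0xff
[9] flags=0010 LT?F → skip

FIX = (r3, 0x36)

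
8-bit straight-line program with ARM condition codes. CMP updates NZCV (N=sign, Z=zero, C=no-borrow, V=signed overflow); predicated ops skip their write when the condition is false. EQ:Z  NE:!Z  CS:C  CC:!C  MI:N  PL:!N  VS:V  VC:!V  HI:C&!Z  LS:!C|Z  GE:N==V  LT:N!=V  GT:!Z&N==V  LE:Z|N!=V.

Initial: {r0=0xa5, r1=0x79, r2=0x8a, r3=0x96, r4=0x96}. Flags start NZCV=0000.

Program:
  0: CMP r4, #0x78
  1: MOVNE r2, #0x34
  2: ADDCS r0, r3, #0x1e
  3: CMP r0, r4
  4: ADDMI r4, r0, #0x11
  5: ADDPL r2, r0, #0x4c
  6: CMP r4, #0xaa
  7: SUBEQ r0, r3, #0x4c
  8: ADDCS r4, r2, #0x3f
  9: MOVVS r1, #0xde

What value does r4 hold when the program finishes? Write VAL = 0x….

[0] flags=0011 → (cmp)
[1] flags=0011 NE?T → r2=0x34
[2] flags=0011 CS?T → r0=0xb4
[3] flags=0010 → (cmp)
[4] flags=0010 MI?F → skip
[5] flags=0010 PL?T → r2=0x00
[6] flags=1000 → (cmp)
[7] flags=1000 EQ?F → skip
[8] flags=1000 CS?F → skip
[9] flags=1000 VS?F → skip

VAL = 0x96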